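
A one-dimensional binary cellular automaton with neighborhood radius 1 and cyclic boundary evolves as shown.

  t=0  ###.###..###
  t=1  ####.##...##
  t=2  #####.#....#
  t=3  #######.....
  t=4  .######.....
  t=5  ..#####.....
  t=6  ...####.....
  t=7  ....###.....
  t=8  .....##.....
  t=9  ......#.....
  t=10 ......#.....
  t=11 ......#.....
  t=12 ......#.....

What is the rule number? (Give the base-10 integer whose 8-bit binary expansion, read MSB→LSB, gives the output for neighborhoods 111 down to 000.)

  ###|#  b7=1 t=0,i=0
  ##.|#  b6=1 t=0,i=2
  #.#|#  b5=1 t=0,i=3
  #..|.  b4=0 t=0,i=7
  .##|.  b3=0 t=0,i=4
  .#.|#  b2=1 t=2,i=6
  ..#|.  b1=0 t=0,i=8
  ...|.  b0=0 t=1,i=8
  bits 11100100 = 228

228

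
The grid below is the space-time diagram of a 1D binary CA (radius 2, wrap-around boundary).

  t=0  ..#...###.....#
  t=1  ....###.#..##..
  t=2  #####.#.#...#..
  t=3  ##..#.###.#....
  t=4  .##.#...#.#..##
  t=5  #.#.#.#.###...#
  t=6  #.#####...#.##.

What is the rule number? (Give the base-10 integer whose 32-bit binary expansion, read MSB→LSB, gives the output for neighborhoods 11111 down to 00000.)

  [31] ##### => .  t=2,i=2
  [30] ####. => .  t=2,i=3
  [29] ###.# => #  t=1,i=6
  [28] ###.. => #  t=0,i=8
  [27] ##.## => #  t=4,i=0
  [26] ##.#. => .  t=1,i=7
  [25] ##..# => #  t=3,i=2
  [24] ##... => .  t=0,i=9
  [23] #.### => .  t=3,i=6
  [22] #.##. => .  t=4,i=1
  [21] #.#.# => #  t=2,i=6
  [20] #.#.. => #  t=1,i=8
  [19] #..## => .  t=1,i=10
  [18] #..#. => .  t=0,i=1
  [17] #...# => #  t=0,i=4
  [16] #.... => .  t=0,i=10
  [15] .#### => #  t=2,i=1
  [14] .###. => .  t=0,i=7
  [13] .##.# => #  t=4,i=2
  [12] .##.. => #  t=1,i=12
  [11] .#.## => .  t=3,i=5
  [10] .#.#. => #  t=2,i=7
  [9] .#..# => .  t=0,i=0
  [8] .#... => .  t=0,i=3
  [7] ..### => #  t=0,i=6
  [6] ..##. => .  t=1,i=11
  [5] ..#.# => #  t=3,i=4
  [4] ..#.. => .  t=0,i=2
  [3] ...## => #  t=0,i=5
  [2] ...#. => .  t=0,i=13
  [1] ....# => #  t=0,i=12
  [0] ..... => #  t=0,i=11
  bits 00111010001100101011010010101011 = 976401579

976401579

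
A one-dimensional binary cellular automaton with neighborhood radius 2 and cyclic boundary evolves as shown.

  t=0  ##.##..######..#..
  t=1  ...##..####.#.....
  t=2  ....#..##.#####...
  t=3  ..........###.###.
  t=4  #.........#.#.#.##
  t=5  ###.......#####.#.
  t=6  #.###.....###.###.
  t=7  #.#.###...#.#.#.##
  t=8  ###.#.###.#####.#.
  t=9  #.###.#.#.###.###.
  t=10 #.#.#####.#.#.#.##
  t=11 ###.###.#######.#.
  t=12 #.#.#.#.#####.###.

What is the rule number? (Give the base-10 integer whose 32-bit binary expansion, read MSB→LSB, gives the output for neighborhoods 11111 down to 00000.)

  nb #####: next=#  (t=0,i=9, bit31=1)
  nb ####.: next=.  (t=0,i=11, bit30=0)
  nb ###.#: next=#  (t=1,i=10, bit29=1)
  nb ###..: next=#  (t=0,i=12, bit28=1)
  nb ##.##: next=.  (t=0,i=2, bit27=0)
  nb ##.#.: next=#  (t=1,i=11, bit26=1)
  nb ##..#: next=.  (t=0,i=5, bit25=0)
  nb ##...: next=#  (t=2,i=15, bit24=1)
  nb #.###: next=#  (t=2,i=10, bit23=1)
  nb #.##.: next=#  (t=0,i=3, bit22=1)
  nb #.#.#: next=#  (t=4,i=12, bit21=1)
  nb #.#..: next=#  (t=1,i=12, bit20=1)
  nb #..##: next=.  (t=0,i=6, bit19=0)
  nb #..#.: next=.  (t=0,i=14, bit18=0)
  nb #...#: next=#  (t=7,i=8, bit17=1)
  nb #....: next=#  (t=1,i=14, bit16=1)
  nb .####: next=#  (t=0,i=8, bit15=1)
  nb .###.: next=.  (t=3,i=11, bit14=0)
  nb .##.#: next=.  (t=0,i=1, bit13=0)
  nb .##..: next=#  (t=0,i=4, bit12=1)
  nb .#.##: next=.  (t=4,i=15, bit11=0)
  nb .#.#.: next=#  (t=4,i=11, bit10=1)
  nb .#..#: next=.  (t=0,i=16, bit9=0)
  nb .#...: next=#  (t=1,i=13, bit8=1)
  nb ..###: next=#  (t=0,i=7, bit7=1)
  nb ..##.: next=.  (t=0,i=0, bit6=0)
  nb ..#.#: next=#  (t=4,i=10, bit5=1)
  nb ..#..: next=.  (t=0,i=15, bit4=0)
  nb ...##: next=.  (t=1,i=2, bit3=0)
  nb ...#.: next=.  (t=2,i=3, bit2=0)
  nb ....#: next=.  (t=1,i=1, bit1=0)
  nb .....: next=.  (t=1,i=0, bit0=0)
  bits 10110101111100111001010110100000 = 3052639648

3052639648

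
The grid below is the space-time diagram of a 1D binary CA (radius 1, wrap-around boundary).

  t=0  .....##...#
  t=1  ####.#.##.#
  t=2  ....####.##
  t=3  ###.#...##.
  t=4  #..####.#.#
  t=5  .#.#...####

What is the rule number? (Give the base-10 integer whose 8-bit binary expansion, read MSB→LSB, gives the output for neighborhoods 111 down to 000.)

61

  ###|.  b7=0 t=1,i=0
  ##.|.  b6=0 t=0,i=6
  #.#|#  b5=1 t=1,i=4
  #..|#  b4=1 t=0,i=0
  .##|#  b3=1 t=0,i=5
  .#.|#  b2=1 t=0,i=10
  ..#|.  b1=0 t=0,i=4
  ...|#  b0=1 t=0,i=1
  bits 00111101 = 61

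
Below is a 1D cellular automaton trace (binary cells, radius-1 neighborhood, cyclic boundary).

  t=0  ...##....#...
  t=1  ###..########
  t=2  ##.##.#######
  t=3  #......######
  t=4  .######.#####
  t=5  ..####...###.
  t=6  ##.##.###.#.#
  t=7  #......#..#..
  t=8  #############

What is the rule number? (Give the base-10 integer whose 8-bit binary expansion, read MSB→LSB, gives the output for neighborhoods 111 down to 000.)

151

  ### -> #   bit 7 = 1  t=1,i=0
  ##. -> .   bit 6 = 0  t=0,i=4
  #.# -> .   bit 5 = 0  t=2,i=2
  #.. -> #   bit 4 = 1  t=0,i=5
  .## -> .   bit 3 = 0  t=0,i=3
  .#. -> #   bit 2 = 1  t=0,i=9
  ..# -> #   bit 1 = 1  t=0,i=2
  ... -> #   bit 0 = 1  t=0,i=0
  bits 10010111 = 151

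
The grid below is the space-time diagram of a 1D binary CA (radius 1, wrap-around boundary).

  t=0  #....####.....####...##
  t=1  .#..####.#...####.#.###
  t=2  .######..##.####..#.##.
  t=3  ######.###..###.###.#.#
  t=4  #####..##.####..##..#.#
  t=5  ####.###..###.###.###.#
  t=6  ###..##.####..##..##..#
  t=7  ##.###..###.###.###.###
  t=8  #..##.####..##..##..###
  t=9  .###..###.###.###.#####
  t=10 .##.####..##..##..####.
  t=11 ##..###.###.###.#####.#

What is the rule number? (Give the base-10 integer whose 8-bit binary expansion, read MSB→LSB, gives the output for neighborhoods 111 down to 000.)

158

  nb ###: next=#  (t=0,i=6, bit7=1)
  nb ##.: next=.  (t=0,i=0, bit6=0)
  nb #.#: next=.  (t=1,i=0, bit5=0)
  nb #..: next=#  (t=0,i=1, bit4=1)
  nb .##: next=#  (t=0,i=5, bit3=1)
  nb .#.: next=#  (t=1,i=1, bit2=1)
  nb ..#: next=#  (t=0,i=4, bit1=1)
  nb ...: next=.  (t=0,i=2, bit0=0)
  bits 10011110 = 158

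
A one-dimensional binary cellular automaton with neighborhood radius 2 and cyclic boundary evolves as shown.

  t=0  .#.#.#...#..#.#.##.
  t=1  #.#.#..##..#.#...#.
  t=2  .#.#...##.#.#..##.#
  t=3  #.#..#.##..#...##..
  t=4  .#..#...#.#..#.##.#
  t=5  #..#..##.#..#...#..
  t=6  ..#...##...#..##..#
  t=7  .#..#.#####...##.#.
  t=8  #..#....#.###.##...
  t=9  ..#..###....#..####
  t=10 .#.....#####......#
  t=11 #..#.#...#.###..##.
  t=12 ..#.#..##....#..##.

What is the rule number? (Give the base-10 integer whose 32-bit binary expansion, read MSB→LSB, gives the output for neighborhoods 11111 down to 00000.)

2970039366

  [31] ##### => #  t=7,i=8
  [30] ####. => .  t=7,i=9
  [29] ###.# => #  t=8,i=12
  [28] ###.. => #  t=7,i=10
  [27] ##.## => .  t=8,i=13
  [26] ##.#. => .  t=2,i=9
  [25] ##..# => .  t=0,i=18
  [24] ##... => #  t=6,i=8
  [23] #.### => .  t=7,i=6
  [22] #.##. => .  t=0,i=16
  [21] #.#.# => .  t=0,i=3
  [20] #.#.. => .  t=0,i=5
  [19] #..## => .  t=1,i=6
  [18] #..#. => #  t=0,i=0
  [17] #...# => #  t=0,i=7
  [16] #.... => #  t=8,i=5
  [15] .#### => .  t=7,i=7
  [14] .###. => .  t=8,i=11
  [13] .##.# => #  t=2,i=8
  [12] .##.. => #  t=0,i=17
  [11] .#.## => .  t=0,i=15
  [10] .#.#. => #  t=0,i=2
  [9] .#..# => .  t=0,i=10
  [8] .#... => .  t=0,i=6
  [7] ..### => .  t=9,i=5
  [6] ..##. => #  t=1,i=7
  [5] ..#.# => .  t=0,i=1
  [4] ..#.. => .  t=0,i=9
  [3] ...## => .  t=2,i=6
  [2] ...#. => #  t=0,i=8
  [1] ....# => #  t=8,i=6
  [0] ..... => .  t=10,i=4
  bits 10110001000001110011010001000110 = 2970039366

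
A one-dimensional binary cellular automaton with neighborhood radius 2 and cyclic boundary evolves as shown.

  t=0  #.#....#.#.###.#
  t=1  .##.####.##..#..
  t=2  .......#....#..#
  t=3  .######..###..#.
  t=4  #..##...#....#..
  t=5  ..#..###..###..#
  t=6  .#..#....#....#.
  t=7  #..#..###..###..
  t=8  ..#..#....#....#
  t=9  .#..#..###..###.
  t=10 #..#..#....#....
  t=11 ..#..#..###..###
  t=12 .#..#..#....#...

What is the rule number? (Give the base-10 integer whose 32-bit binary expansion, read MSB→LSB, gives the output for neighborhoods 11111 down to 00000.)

2772371495

  ##### -> #   bit 31 = 1  t=3,i=3
  ####. -> .   bit 30 = 0  t=1,i=6
  ###.# -> #   bit 29 = 1  t=0,i=13
  ###.. -> .   bit 28 = 0  t=3,i=6
  ##.## -> .   bit 27 = 0  t=0,i=14
  ##.#. -> #   bit 26 = 1  t=0,i=1
  ##..# -> .   bit 25 = 0  t=1,i=11
  ##... -> #   bit 24 = 1  t=4,i=5
  #.### -> .   bit 23 = 0  t=0,i=11
  #.##. -> .   bit 22 = 0  t=0,i=15
  #.#.# -> #   bit 21 = 1  t=0,i=9
  #.#.. -> #   bit 20 = 1  t=0,i=2
  #..## -> #   bit 19 = 1  t=3,i=0
  #..#. -> #   bit 18 = 1  t=1,i=12
  #...# -> #   bit 17 = 1  t=1,i=15
  #.... -> #   bit 16 = 1  t=0,i=4
  .#### -> .   bit 15 = 0  t=1,i=5
  .###. -> .   bit 14 = 0  t=0,i=12
  .##.# -> .   bit 13 = 0  t=0,i=0
  .##.. -> .   bit 12 = 0  t=1,i=10
  .#.## -> #   bit 11 = 1  t=0,i=10
  .#.#. -> .   bit 10 = 0  t=0,i=8
  .#..# -> .   bit 9 = 0  t=2,i=13
  .#... -> .   bit 8 = 0  t=0,i=3
  ..### -> .   bit 7 = 0  t=3,i=1
  ..##. -> .   bit 6 = 0  t=1,i=1
  ..#.# -> #   bit 5 = 1  t=0,i=7
  ..#.. -> .   bit 4 = 0  t=1,i=13
  ...## -> .   bit 3 = 0  t=1,i=0
  ...#. -> #   bit 2 = 1  t=0,i=6
  ....# -> #   bit 1 = 1  t=0,i=5
  ..... -> #   bit 0 = 1  t=2,i=2
  bits 10100101001111110000100000100111 = 2772371495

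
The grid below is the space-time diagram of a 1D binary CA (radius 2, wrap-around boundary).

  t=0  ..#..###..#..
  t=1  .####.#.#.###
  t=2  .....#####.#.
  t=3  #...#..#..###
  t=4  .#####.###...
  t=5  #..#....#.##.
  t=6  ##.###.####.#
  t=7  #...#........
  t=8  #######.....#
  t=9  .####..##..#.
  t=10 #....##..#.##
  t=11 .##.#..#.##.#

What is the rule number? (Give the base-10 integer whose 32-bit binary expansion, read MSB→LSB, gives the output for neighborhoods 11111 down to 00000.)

2273005372

  #####|#  b31=1 t=2,i=7
  ####.|.  b30=0 t=1,i=3
  ###.#|.  b29=0 t=1,i=4
  ###..|.  b28=0 t=0,i=7
  ##.##|.  b27=0 t=1,i=0
  ##.#.|#  b26=1 t=1,i=5
  ##..#|#  b25=1 t=0,i=8
  ##...|#  b24=1 t=3,i=1
  #.###|.  b23=0 t=1,i=1
  #.##.|#  b22=1 t=5,i=10
  #.#.#|#  b21=1 t=1,i=6
  #.#..|#  b20=1 t=2,i=11
  #..##|#  b19=1 t=0,i=4
  #..#.|.  b18=0 t=0,i=9
  #...#|#  b17=1 t=3,i=2
  #....|#  b16=1 t=0,i=12
  .####|.  b15=0 t=1,i=2
  .###.|#  b14=1 t=0,i=6
  .##.#|.  b13=0 t=5,i=11
  .##..|.  b12=0 t=9,i=8
  .#.##|#  b11=1 t=1,i=9
  .#.#.|#  b10=1 t=1,i=7
  .#..#|#  b9=1 t=0,i=3
  .#...|#  b8=1 t=0,i=11
  ..###|.  b7=0 t=0,i=5
  ..##.|.  b6=0 t=9,i=7
  ..#.#|#  b5=1 t=5,i=8
  ..#..|#  b4=1 t=0,i=2
  ...##|#  b3=1 t=2,i=4
  ...#.|#  b2=1 t=0,i=1
  ....#|.  b1=0 t=0,i=0
  .....|.  b0=0 t=2,i=1
  bits 10000111011110110100111100111100 = 2273005372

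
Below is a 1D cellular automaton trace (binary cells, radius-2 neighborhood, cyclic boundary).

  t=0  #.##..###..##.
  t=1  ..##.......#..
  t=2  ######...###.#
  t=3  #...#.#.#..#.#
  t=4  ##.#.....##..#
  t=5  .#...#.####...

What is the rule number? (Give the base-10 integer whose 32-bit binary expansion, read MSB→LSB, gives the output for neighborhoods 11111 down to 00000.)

1640338014

  ##### -> .   bit 31 = 0  t=2,i=1
  ####. -> #   bit 30 = 1  t=2,i=4
  ###.# -> #   bit 29 = 1  t=2,i=11
  ###.. -> .   bit 28 = 0  t=0,i=8
  ##.## -> .   bit 27 = 0  t=2,i=12
  ##.#. -> .   bit 26 = 0  t=0,i=13
  ##..# -> .   bit 25 = 0  t=0,i=4
  ##... -> #   bit 24 = 1  t=1,i=4
  #.### -> #   bit 23 = 1  t=2,i=13
  #.##. -> #   bit 22 = 1  t=0,i=2
  #.#.# -> .   bit 21 = 0  t=0,i=0
  #.#.. -> .   bit 20 = 0  t=3,i=8
  #..## -> .   bit 19 = 0  t=0,i=5
  #..#. -> #   bit 18 = 1  t=3,i=10
  #...# -> .   bit 17 = 0  t=2,i=7
  #.... -> #   bit 16 = 1  t=1,i=5
  .#### -> #   bit 15 = 1  t=2,i=0
  .###. -> .   bit 14 = 0  t=0,i=7
  .##.# -> .   bit 13 = 0  t=0,i=12
  .##.. -> #   bit 12 = 1  t=0,i=3
  .#.## -> .   bit 11 = 0  t=0,i=1
  .#.#. -> .   bit 10 = 0  t=3,i=5
  .#..# -> #   bit 9 = 1  t=3,i=9
  .#... -> .   bit 8 = 0  t=1,i=12
  ..### -> .   bit 7 = 0  t=0,i=6
  ..##. -> #   bit 6 = 1  t=0,i=11
  ..#.# -> .   bit 5 = 0  t=3,i=4
  ..#.. -> #   bit 4 = 1  t=1,i=11
  ...## -> #   bit 3 = 1  t=1,i=1
  ...#. -> #   bit 2 = 1  t=1,i=10
  ....# -> #   bit 1 = 1  t=1,i=0
  ..... -> .   bit 0 = 0  t=1,i=6
  bits 01100001110001011001001001011110 = 1640338014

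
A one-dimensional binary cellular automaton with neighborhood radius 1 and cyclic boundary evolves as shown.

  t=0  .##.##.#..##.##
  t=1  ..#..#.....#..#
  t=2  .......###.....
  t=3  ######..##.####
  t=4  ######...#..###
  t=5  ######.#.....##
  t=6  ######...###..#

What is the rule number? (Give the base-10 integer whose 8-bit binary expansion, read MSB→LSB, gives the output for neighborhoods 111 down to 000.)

193

  nb ###: next=#  (t=2,i=8, bit7=1)
  nb ##.: next=#  (t=0,i=2, bit6=1)
  nb #.#: next=.  (t=0,i=0, bit5=0)
  nb #..: next=.  (t=0,i=8, bit4=0)
  nb .##: next=.  (t=0,i=1, bit3=0)
  nb .#.: next=.  (t=0,i=7, bit2=0)
  nb ..#: next=.  (t=0,i=9, bit1=0)
  nb ...: next=#  (t=1,i=7, bit0=1)
  bits 11000001 = 193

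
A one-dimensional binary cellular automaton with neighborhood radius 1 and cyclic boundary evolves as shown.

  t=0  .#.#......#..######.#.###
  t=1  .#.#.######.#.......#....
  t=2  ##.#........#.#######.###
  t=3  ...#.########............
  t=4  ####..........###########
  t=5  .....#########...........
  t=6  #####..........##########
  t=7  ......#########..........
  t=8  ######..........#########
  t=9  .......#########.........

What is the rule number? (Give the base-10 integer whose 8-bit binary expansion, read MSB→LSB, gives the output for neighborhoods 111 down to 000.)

  [7] ### => .  t=0,i=14
  [6] ##. => .  t=0,i=18
  [5] #.# => .  t=0,i=0
  [4] #.. => .  t=0,i=4
  [3] .## => .  t=0,i=13
  [2] .#. => #  t=0,i=1
  [1] ..# => #  t=0,i=9
  [0] ... => #  t=0,i=5
  bits 00000111 = 7

7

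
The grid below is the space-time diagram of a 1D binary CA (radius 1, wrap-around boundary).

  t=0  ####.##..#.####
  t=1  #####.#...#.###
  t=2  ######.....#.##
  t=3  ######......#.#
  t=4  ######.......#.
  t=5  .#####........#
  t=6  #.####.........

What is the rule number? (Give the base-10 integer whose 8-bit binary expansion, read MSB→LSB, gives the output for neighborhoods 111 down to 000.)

  ###|#  b7=1 t=0,i=0
  ##.|#  b6=1 t=0,i=3
  #.#|#  b5=1 t=0,i=4
  #..|.  b4=0 t=0,i=7
  .##|.  b3=0 t=0,i=5
  .#.|.  b2=0 t=0,i=9
  ..#|.  b1=0 t=0,i=8
  ...|.  b0=0 t=1,i=8
  bits 11100000 = 224

224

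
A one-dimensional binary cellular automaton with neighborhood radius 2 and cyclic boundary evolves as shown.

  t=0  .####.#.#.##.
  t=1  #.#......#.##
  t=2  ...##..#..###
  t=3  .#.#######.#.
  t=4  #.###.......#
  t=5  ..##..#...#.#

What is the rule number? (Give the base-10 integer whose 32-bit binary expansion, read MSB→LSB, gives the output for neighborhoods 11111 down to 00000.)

  ##### -> .   bit 31 = 0  t=3,i=5
  ####. -> .   bit 30 = 0  t=0,i=3
  ###.# -> .   bit 29 = 0  t=0,i=4
  ###.. -> .   bit 28 = 0  t=2,i=12
  ##.## -> .   bit 27 = 0  t=4,i=1
  ##.#. -> .   bit 26 = 0  t=0,i=5
  ##..# -> #   bit 25 = 1  t=0,i=12
  ##... -> .   bit 24 = 0  t=2,i=0
  #.### -> #   bit 23 = 1  t=1,i=11
  #.##. -> .   bit 22 = 0  t=0,i=10
  #.#.# -> .   bit 21 = 0  t=0,i=6
  #.#.. -> .   bit 20 = 0  t=1,i=2
  #..## -> #   bit 19 = 1  t=0,i=0
  #..#. -> #   bit 18 = 1  t=2,i=6
  #...# -> #   bit 17 = 1  t=2,i=1
  #.... -> #   bit 16 = 1  t=1,i=4
  .#### -> #   bit 15 = 1  t=0,i=2
  .###. -> #   bit 14 = 1  t=1,i=12
  .##.# -> .   bit 13 = 0  t=4,i=0
  .##.. -> #   bit 12 = 1  t=0,i=11
  .#.## -> #   bit 11 = 1  t=0,i=9
  .#.#. -> .   bit 10 = 0  t=0,i=7
  .#..# -> #   bit 9 = 1  t=2,i=8
  .#... -> #   bit 8 = 1  t=1,i=3
  ..### -> .   bit 7 = 0  t=0,i=1
  ..##. -> #   bit 6 = 1  t=2,i=3
  ..#.# -> .   bit 5 = 0  t=1,i=9
  ..#.. -> #   bit 4 = 1  t=2,i=7
  ...## -> .   bit 3 = 0  t=2,i=2
  ...#. -> .   bit 2 = 0  t=1,i=8
  ....# -> #   bit 1 = 1  t=1,i=7
  ..... -> .   bit 0 = 0  t=1,i=5
  bits 00000010100011111101101101010010 = 42982226

42982226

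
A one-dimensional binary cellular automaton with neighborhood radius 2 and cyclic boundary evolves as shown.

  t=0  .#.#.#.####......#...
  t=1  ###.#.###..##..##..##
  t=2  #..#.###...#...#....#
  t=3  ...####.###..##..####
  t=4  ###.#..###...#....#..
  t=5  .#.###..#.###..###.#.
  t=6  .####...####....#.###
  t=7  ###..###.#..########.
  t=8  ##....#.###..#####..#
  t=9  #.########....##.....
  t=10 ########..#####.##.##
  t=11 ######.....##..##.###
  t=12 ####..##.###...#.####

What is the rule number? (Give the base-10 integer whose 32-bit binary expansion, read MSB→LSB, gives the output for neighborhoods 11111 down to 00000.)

  ##### -> #   bit 31 = 1  t=1,i=0
  ####. -> .   bit 30 = 0  t=0,i=9
  ###.# -> .   bit 29 = 0  t=1,i=2
  ###.. -> .   bit 28 = 0  t=0,i=10
  ##.## -> #   bit 27 = 1  t=3,i=7
  ##.#. -> #   bit 26 = 1  t=1,i=3
  ##..# -> .   bit 25 = 0  t=1,i=9
  ##... -> #   bit 24 = 1  t=0,i=11
  #.### -> #   bit 23 = 1  t=0,i=7
  #.##. -> #   bit 22 = 1  t=10,i=16
  #.#.# -> .   bit 21 = 0  t=0,i=3
  #.#.. -> #   bit 20 = 1  t=4,i=4
  #..## -> .   bit 19 = 0  t=1,i=10
  #..#. -> .   bit 18 = 0  t=2,i=2
  #...# -> #   bit 17 = 1  t=2,i=9
  #.... -> #   bit 16 = 1  t=0,i=12
  .#### -> #   bit 15 = 1  t=0,i=8
  .###. -> #   bit 14 = 1  t=1,i=7
  .##.# -> .   bit 13 = 0  t=10,i=17
  .##.. -> .   bit 12 = 0  t=1,i=12
  .#.## -> #   bit 11 = 1  t=0,i=6
  .#.#. -> #   bit 10 = 1  t=0,i=2
  .#..# -> #   bit 9 = 1  t=4,i=5
  .#... -> .   bit 8 = 0  t=0,i=18
  ..### -> .   bit 7 = 0  t=1,i=19
  ..##. -> #   bit 6 = 1  t=1,i=11
  ..#.# -> #   bit 5 = 1  t=0,i=1
  ..#.. -> .   bit 4 = 0  t=0,i=17
  ...## -> #   bit 3 = 1  t=2,i=19
  ...#. -> #   bit 2 = 1  t=0,i=0
  ....# -> #   bit 1 = 1  t=0,i=15
  ..... -> .   bit 0 = 0  t=0,i=13
  bits 10001101110100111100111001101110 = 2379468398

2379468398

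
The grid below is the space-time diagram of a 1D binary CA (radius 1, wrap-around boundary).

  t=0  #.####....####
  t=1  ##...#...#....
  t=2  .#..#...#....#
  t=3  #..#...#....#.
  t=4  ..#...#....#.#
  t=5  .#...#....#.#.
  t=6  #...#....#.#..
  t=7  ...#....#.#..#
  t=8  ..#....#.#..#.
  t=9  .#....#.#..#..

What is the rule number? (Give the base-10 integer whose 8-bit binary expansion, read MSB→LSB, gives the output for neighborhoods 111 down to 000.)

98

  ###|.  b7=0 t=0,i=3
  ##.|#  b6=1 t=0,i=0
  #.#|#  b5=1 t=0,i=1
  #..|.  b4=0 t=0,i=6
  .##|.  b3=0 t=0,i=2
  .#.|.  b2=0 t=1,i=5
  ..#|#  b1=1 t=0,i=9
  ...|.  b0=0 t=0,i=7
  bits 01100010 = 98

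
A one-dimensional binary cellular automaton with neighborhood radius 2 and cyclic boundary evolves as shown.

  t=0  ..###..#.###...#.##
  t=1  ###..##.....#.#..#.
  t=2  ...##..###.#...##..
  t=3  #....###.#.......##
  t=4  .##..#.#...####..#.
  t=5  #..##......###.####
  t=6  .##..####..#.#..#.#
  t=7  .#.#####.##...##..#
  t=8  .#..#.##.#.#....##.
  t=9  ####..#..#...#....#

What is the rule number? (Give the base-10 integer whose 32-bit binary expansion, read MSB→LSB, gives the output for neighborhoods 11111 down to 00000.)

  ##### -> .   bit 31 = 0  t=5,i=17
  ####. -> #   bit 30 = 1  t=4,i=13
  ###.# -> #   bit 29 = 1  t=2,i=9
  ###.. -> .   bit 28 = 0  t=0,i=4
  ##.## -> .   bit 27 = 0  t=5,i=14
  ##.#. -> .   bit 26 = 0  t=2,i=10
  ##..# -> #   bit 25 = 1  t=0,i=0
  ##... -> #   bit 24 = 1  t=0,i=12
  #.### -> .   bit 23 = 0  t=0,i=9
  #.##. -> #   bit 22 = 1  t=0,i=17
  #.#.# -> #   bit 21 = 1  t=6,i=18
  #.#.. -> .   bit 20 = 0  t=1,i=14
  #..## -> #   bit 19 = 1  t=0,i=1
  #..#. -> #   bit 18 = 1  t=0,i=6
  #...# -> .   bit 17 = 0  t=0,i=13
  #.... -> #   bit 16 = 1  t=1,i=8
  .#### -> #   bit 15 = 1  t=4,i=12
  .###. -> .   bit 14 = 0  t=0,i=3
  .##.# -> .   bit 13 = 0  t=8,i=7
  .##.. -> .   bit 12 = 0  t=0,i=18
  .#.## -> .   bit 11 = 0  t=0,i=8
  .#.#. -> .   bit 10 = 0  t=1,i=13
  .#..# -> #   bit 9 = 1  t=1,i=15
  .#... -> .   bit 8 = 0  t=2,i=12
  ..### -> #   bit 7 = 1  t=0,i=2
  ..##. -> .   bit 6 = 0  t=1,i=5
  ..#.# -> .   bit 5 = 0  t=0,i=7
  ..#.. -> #   bit 4 = 1  t=4,i=17
  ...## -> .   bit 3 = 0  t=2,i=2
  ...#. -> #   bit 2 = 1  t=0,i=14
  ....# -> .   bit 1 = 0  t=1,i=10
  ..... -> #   bit 0 = 1  t=1,i=9
  bits 01100011011011011000001010010101 = 1668121237

1668121237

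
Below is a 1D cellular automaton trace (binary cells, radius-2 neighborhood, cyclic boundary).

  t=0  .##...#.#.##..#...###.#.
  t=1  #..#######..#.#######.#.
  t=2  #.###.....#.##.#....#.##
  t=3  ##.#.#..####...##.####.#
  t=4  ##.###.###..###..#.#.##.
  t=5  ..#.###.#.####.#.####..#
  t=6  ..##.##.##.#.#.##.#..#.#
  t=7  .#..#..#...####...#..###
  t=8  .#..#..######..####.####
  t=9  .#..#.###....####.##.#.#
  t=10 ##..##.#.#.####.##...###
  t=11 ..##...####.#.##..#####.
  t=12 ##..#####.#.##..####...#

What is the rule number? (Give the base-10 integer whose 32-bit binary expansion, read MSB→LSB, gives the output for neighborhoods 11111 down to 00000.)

  #####|.  b31=0 t=1,i=5
  ####.|.  b30=0 t=1,i=8
  ###.#|#  b29=1 t=0,i=20
  ###..|.  b28=0 t=1,i=9
  ##.##|#  b27=1 t=2,i=1
  ##.#.|.  b26=0 t=0,i=21
  ##..#|#  b25=1 t=0,i=12
  ##...|#  b24=1 t=0,i=3
  #.###|.  b23=0 t=1,i=14
  #.##.|.  b22=0 t=0,i=10
  #.#.#|#  b21=1 t=0,i=8
  #.#..|#  b20=1 t=0,i=22
  #..##|#  b19=1 t=0,i=0
  #..#.|.  b18=0 t=0,i=13
  #...#|#  b17=1 t=0,i=4
  #....|.  b16=0 t=2,i=6
  .####|#  b15=1 t=1,i=4
  .###.|#  b14=1 t=0,i=19
  .##.#|.  b13=0 t=2,i=13
  .##..|.  b12=0 t=0,i=2
  .#.##|#  b11=1 t=0,i=9
  .#.#.|#  b10=1 t=0,i=7
  .#..#|.  b9=0 t=0,i=23
  .#...|#  b8=1 t=0,i=15
  ..###|#  b7=1 t=0,i=18
  ..##.|.  b6=0 t=0,i=1
  ..#.#|#  b5=1 t=0,i=6
  ..#..|#  b4=1 t=0,i=14
  ...##|#  b3=1 t=0,i=17
  ...#.|#  b2=1 t=0,i=5
  ....#|#  b1=1 t=2,i=8
  .....|.  b0=0 t=2,i=7
  bits 00101011001110101100110110111110 = 725274046

725274046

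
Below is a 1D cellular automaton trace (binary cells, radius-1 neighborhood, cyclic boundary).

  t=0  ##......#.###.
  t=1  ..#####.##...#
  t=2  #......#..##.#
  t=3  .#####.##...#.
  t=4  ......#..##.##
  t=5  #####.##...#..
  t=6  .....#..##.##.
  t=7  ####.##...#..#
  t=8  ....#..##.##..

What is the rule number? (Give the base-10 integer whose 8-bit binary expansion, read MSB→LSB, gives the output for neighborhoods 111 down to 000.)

53

  ### -> .   bit 7 = 0  t=0,i=11
  ##. -> .   bit 6 = 0  t=0,i=1
  #.# -> #   bit 5 = 1  t=0,i=9
  #.. -> #   bit 4 = 1  t=0,i=2
  .## -> .   bit 3 = 0  t=0,i=0
  .#. -> #   bit 2 = 1  t=0,i=8
  ..# -> .   bit 1 = 0  t=0,i=7
  ... -> #   bit 0 = 1  t=0,i=3
  bits 00110101 = 53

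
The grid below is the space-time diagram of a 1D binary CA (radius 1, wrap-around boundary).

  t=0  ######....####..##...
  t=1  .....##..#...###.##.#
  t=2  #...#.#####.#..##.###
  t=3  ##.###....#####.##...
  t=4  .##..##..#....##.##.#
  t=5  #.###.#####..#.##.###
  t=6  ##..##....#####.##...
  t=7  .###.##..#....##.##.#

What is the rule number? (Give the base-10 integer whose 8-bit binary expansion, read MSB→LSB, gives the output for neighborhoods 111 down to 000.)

  nb ###: next=.  (t=0,i=1, bit7=0)
  nb ##.: next=#  (t=0,i=5, bit6=1)
  nb #.#: next=#  (t=1,i=16, bit5=1)
  nb #..: next=#  (t=0,i=6, bit4=1)
  nb .##: next=.  (t=0,i=0, bit3=0)
  nb .#.: next=#  (t=1,i=9, bit2=1)
  nb ..#: next=#  (t=0,i=9, bit1=1)
  nb ...: next=.  (t=0,i=7, bit0=0)
  bits 01110110 = 118

118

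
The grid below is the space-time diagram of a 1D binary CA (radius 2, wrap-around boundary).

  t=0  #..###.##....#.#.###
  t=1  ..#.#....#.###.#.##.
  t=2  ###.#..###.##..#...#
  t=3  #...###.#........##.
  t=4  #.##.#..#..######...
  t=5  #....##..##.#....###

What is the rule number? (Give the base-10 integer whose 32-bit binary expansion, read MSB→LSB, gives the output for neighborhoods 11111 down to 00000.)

  #####|.  b31=0 t=4,i=13
  ####.|.  b30=0 t=0,i=19
  ###.#|.  b29=0 t=0,i=5
  ###..|.  b28=0 t=0,i=0
  ##.##|.  b27=0 t=0,i=6
  ##.#.|.  b26=0 t=1,i=14
  ##..#|.  b25=0 t=0,i=1
  ##...|#  b24=1 t=0,i=9
  #.###|#  b23=1 t=0,i=17
  #.##.|.  b22=0 t=0,i=7
  #.#.#|#  b21=1 t=0,i=15
  #.#..|#  b20=1 t=1,i=4
  #..##|#  b19=1 t=0,i=2
  #..#.|.  b18=0 t=2,i=14
  #...#|#  b17=1 t=1,i=0
  #....|.  b16=0 t=0,i=10
  .####|#  b15=1 t=0,i=18
  .###.|#  b14=1 t=0,i=4
  .##.#|.  b13=0 t=3,i=18
  .##..|.  b12=0 t=0,i=8
  .#.##|.  b11=0 t=0,i=16
  .#.#.|.  b10=0 t=0,i=14
  .#..#|#  b9=1 t=2,i=5
  .#...|.  b8=0 t=1,i=5
  ..###|.  b7=0 t=0,i=3
  ..##.|.  b6=0 t=3,i=17
  ..#.#|#  b5=1 t=0,i=13
  ..#..|.  b4=0 t=2,i=15
  ...##|#  b3=1 t=2,i=18
  ...#.|#  b2=1 t=0,i=12
  ....#|#  b1=1 t=0,i=11
  .....|#  b0=1 t=3,i=11
  bits 00000001101110101100001000101111 = 29016623

29016623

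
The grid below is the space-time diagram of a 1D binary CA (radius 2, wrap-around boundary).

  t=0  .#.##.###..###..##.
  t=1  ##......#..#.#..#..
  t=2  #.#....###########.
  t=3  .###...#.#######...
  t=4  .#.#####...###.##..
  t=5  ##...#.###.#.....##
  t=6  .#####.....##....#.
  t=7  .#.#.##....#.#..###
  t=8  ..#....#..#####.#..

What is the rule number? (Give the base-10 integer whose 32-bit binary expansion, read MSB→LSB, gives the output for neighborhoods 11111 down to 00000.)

2434140148

  #####|#  b31=1 t=2,i=9
  ####.|.  b30=0 t=2,i=16
  ###.#|.  b29=0 t=2,i=17
  ###..|#  b28=1 t=0,i=8
  ##.##|.  b27=0 t=0,i=5
  ##.#.|.  b26=0 t=2,i=18
  ##..#|.  b25=0 t=0,i=9
  ##...|#  b24=1 t=1,i=2
  #.###|.  b23=0 t=0,i=6
  #.##.|.  b22=0 t=0,i=3
  #.#.#|.  b21=0 t=2,i=0
  #.#..|#  b20=1 t=1,i=13
  #..##|.  b19=0 t=0,i=10
  #..#.|#  b18=1 t=0,i=0
  #...#|#  b17=1 t=3,i=5
  #....|.  b16=0 t=1,i=3
  .####|.  b15=0 t=2,i=8
  .###.|.  b14=0 t=0,i=7
  .##.#|.  b13=0 t=0,i=4
  .##..|.  b12=0 t=0,i=17
  .#.##|.  b11=0 t=0,i=2
  .#.#.|#  b10=1 t=1,i=12
  .#..#|#  b9=1 t=1,i=9
  .#...|#  b8=1 t=2,i=3
  ..###|#  b7=1 t=0,i=11
  ..##.|#  b6=1 t=0,i=16
  ..#.#|#  b5=1 t=0,i=1
  ..#..|#  b4=1 t=1,i=8
  ...##|.  b3=0 t=2,i=6
  ...#.|#  b2=1 t=1,i=7
  ....#|.  b1=0 t=1,i=6
  .....|.  b0=0 t=1,i=4
  bits 10010001000101100000011111110100 = 2434140148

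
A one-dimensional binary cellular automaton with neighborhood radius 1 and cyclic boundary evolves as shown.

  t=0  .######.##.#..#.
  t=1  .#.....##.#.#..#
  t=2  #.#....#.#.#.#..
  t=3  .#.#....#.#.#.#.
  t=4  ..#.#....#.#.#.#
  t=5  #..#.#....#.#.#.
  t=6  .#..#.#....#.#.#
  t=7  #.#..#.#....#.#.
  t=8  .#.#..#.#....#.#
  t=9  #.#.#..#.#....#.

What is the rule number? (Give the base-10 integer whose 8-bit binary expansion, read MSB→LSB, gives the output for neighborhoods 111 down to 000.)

56

  ### -> .   bit 7 = 0  t=0,i=2
  ##. -> .   bit 6 = 0  t=0,i=6
  #.# -> #   bit 5 = 1  t=0,i=7
  #.. -> #   bit 4 = 1  t=0,i=12
  .## -> #   bit 3 = 1  t=0,i=1
  .#. -> .   bit 2 = 0  t=0,i=11
  ..# -> .   bit 1 = 0  t=0,i=0
  ... -> .   bit 0 = 0  t=1,i=3
  bits 00111000 = 56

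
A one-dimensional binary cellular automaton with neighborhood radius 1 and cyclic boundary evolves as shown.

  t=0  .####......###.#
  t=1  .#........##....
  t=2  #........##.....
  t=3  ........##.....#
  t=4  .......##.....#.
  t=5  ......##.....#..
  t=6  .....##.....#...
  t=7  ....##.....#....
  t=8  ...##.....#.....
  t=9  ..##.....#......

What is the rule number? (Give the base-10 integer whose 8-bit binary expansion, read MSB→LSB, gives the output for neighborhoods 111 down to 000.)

  nb ###: next=.  (t=0,i=2, bit7=0)
  nb ##.: next=.  (t=0,i=4, bit6=0)
  nb #.#: next=.  (t=0,i=0, bit5=0)
  nb #..: next=.  (t=0,i=5, bit4=0)
  nb .##: next=#  (t=0,i=1, bit3=1)
  nb .#.: next=.  (t=0,i=15, bit2=0)
  nb ..#: next=#  (t=0,i=10, bit1=1)
  nb ...: next=.  (t=0,i=6, bit0=0)
  bits 00001010 = 10

10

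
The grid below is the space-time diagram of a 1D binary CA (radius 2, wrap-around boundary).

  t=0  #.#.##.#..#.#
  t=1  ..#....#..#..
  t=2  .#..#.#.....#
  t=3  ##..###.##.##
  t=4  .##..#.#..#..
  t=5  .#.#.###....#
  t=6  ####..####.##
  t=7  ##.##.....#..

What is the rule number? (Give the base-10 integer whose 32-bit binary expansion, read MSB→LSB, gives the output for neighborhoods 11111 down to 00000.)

2603828325

  nb #####: next=#  (t=6,i=0, bit31=1)
  nb ####.: next=.  (t=3,i=0, bit30=0)
  nb ###.#: next=.  (t=3,i=6, bit29=0)
  nb ###..: next=#  (t=3,i=1, bit28=1)
  nb ##.##: next=#  (t=3,i=7, bit27=1)
  nb ##.#.: next=.  (t=0,i=1, bit26=0)
  nb ##..#: next=#  (t=3,i=2, bit25=1)
  nb ##...: next=#  (t=5,i=8, bit24=1)
  nb #.###: next=.  (t=3,i=11, bit23=0)
  nb #.##.: next=.  (t=0,i=4, bit22=0)
  nb #.#.#: next=#  (t=0,i=2, bit21=1)
  nb #.#..: next=#  (t=0,i=7, bit20=1)
  nb #..##: next=.  (t=3,i=3, bit19=0)
  nb #..#.: next=.  (t=0,i=9, bit18=0)
  nb #...#: next=#  (t=4,i=12, bit17=1)
  nb #....: next=#  (t=1,i=4, bit16=1)
  nb .####: next=.  (t=3,i=12, bit15=0)
  nb .###.: next=#  (t=3,i=5, bit14=1)
  nb .##.#: next=.  (t=0,i=0, bit13=0)
  nb .##..: next=.  (t=4,i=2, bit12=0)
  nb .#.##: next=.  (t=0,i=3, bit11=0)
  nb .#.#.: next=#  (t=2,i=0, bit10=1)
  nb .#..#: next=.  (t=0,i=8, bit9=0)
  nb .#...: next=.  (t=1,i=3, bit8=0)
  nb ..###: next=.  (t=3,i=4, bit7=0)
  nb ..##.: next=#  (t=4,i=1, bit6=1)
  nb ..#.#: next=#  (t=0,i=10, bit5=1)
  nb ..#..: next=.  (t=1,i=2, bit4=0)
  nb ...##: next=.  (t=4,i=0, bit3=0)
  nb ...#.: next=#  (t=1,i=1, bit2=1)
  nb ....#: next=.  (t=1,i=0, bit1=0)
  nb .....: next=#  (t=2,i=9, bit0=1)
  bits 10011011001100110100010001100101 = 2603828325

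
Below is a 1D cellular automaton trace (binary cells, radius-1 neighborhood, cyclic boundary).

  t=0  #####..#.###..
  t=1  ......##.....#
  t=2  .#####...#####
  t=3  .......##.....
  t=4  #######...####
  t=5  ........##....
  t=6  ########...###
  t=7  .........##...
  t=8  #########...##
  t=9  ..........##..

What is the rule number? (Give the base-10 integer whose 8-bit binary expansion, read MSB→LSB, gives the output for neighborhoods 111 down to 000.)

7

  [7] ### => .  t=0,i=1
  [6] ##. => .  t=0,i=4
  [5] #.# => .  t=0,i=8
  [4] #.. => .  t=0,i=5
  [3] .## => .  t=0,i=0
  [2] .#. => #  t=0,i=7
  [1] ..# => #  t=0,i=6
  [0] ... => #  t=1,i=1
  bits 00000111 = 7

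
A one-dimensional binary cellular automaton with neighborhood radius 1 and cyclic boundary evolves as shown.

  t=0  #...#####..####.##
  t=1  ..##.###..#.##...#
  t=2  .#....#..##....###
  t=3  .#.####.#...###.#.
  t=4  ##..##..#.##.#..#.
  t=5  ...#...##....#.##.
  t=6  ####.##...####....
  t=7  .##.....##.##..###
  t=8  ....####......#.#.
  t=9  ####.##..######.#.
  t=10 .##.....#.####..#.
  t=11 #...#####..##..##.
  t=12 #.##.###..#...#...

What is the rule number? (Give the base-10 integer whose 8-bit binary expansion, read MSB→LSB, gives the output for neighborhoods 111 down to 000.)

135

  nb ###: next=#  (t=0,i=5, bit7=1)
  nb ##.: next=.  (t=0,i=0, bit6=0)
  nb #.#: next=.  (t=0,i=15, bit5=0)
  nb #..: next=.  (t=0,i=1, bit4=0)
  nb .##: next=.  (t=0,i=4, bit3=0)
  nb .#.: next=#  (t=1,i=10, bit2=1)
  nb ..#: next=#  (t=0,i=3, bit1=1)
  nb ...: next=#  (t=0,i=2, bit0=1)
  bits 10000111 = 135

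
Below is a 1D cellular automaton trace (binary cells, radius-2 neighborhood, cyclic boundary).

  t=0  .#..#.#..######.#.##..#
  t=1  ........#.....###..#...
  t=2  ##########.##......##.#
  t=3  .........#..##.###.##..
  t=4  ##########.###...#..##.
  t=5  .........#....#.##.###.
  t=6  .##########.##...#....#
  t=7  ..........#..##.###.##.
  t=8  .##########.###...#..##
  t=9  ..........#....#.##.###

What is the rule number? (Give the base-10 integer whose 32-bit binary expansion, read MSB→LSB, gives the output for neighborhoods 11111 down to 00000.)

623391063

  #####|.  b31=0 t=0,i=11
  ####.|.  b30=0 t=0,i=13
  ###.#|#  b29=1 t=0,i=14
  ###..|.  b28=0 t=1,i=16
  ##.##|.  b27=0 t=2,i=10
  ##.#.|#  b26=1 t=0,i=15
  ##..#|.  b25=0 t=0,i=20
  ##...|#  b24=1 t=2,i=13
  #.###|.  b23=0 t=2,i=22
  #.##.|.  b22=0 t=0,i=18
  #.#.#|#  b21=1 t=0,i=16
  #.#..|.  b20=0 t=0,i=1
  #..##|#  b19=1 t=0,i=8
  #..#.|.  b18=0 t=0,i=3
  #...#|.  b17=0 t=4,i=15
  #....|.  b16=0 t=1,i=10
  .####|.  b15=0 t=0,i=10
  .###.|.  b14=0 t=1,i=15
  .##.#|#  b13=1 t=2,i=20
  .##..|#  b12=1 t=0,i=19
  .#.##|.  b11=0 t=0,i=17
  .#.#.|.  b10=0 t=0,i=0
  .#..#|.  b9=0 t=0,i=2
  .#...|#  b8=1 t=1,i=9
  ..###|.  b7=0 t=0,i=9
  ..##.|#  b6=1 t=2,i=19
  ..#.#|.  b5=0 t=0,i=4
  ..#..|#  b4=1 t=1,i=8
  ...##|.  b3=0 t=1,i=13
  ...#.|#  b2=1 t=1,i=7
  ....#|#  b1=1 t=1,i=6
  .....|#  b0=1 t=1,i=0
  bits 00100101001010000011000101010111 = 623391063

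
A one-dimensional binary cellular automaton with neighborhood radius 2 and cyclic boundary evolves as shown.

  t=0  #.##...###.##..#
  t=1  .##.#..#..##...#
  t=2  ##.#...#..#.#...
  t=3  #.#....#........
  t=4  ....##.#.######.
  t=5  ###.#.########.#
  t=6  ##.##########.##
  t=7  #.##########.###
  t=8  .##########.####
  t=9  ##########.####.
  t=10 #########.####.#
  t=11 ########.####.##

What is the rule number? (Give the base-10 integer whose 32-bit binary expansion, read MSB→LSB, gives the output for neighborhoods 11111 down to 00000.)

3454109907

  #####|#  b31=1 t=4,i=11
  ####.|#  b30=1 t=4,i=13
  ###.#|.  b29=0 t=0,i=9
  ###..|.  b28=0 t=4,i=14
  ##.##|#  b27=1 t=0,i=1
  ##.#.|#  b26=1 t=1,i=3
  ##..#|.  b25=0 t=0,i=13
  ##...|#  b24=1 t=0,i=4
  #.###|#  b23=1 t=4,i=9
  #.##.|#  b22=1 t=0,i=2
  #.#.#|#  b21=1 t=4,i=7
  #.#..|.  b20=0 t=1,i=4
  #..##|.  b19=0 t=0,i=14
  #..#.|.  b18=0 t=1,i=6
  #...#|.  b17=0 t=0,i=5
  #....|#  b16=1 t=3,i=4
  .####|#  b15=1 t=4,i=10
  .###.|.  b14=0 t=0,i=8
  .##.#|.  b13=0 t=0,i=0
  .##..|.  b12=0 t=0,i=3
  .#.##|#  b11=1 t=1,i=0
  .#.#.|.  b10=0 t=2,i=11
  .#..#|.  b9=0 t=1,i=5
  .#...|.  b8=0 t=2,i=4
  ..###|#  b7=1 t=0,i=7
  ..##.|#  b6=1 t=0,i=15
  ..#.#|.  b5=0 t=1,i=15
  ..#..|#  b4=1 t=1,i=7
  ...##|.  b3=0 t=0,i=6
  ...#.|.  b2=0 t=1,i=14
  ....#|#  b1=1 t=3,i=5
  .....|#  b0=1 t=3,i=10
  bits 11001101111000011000100011010011 = 3454109907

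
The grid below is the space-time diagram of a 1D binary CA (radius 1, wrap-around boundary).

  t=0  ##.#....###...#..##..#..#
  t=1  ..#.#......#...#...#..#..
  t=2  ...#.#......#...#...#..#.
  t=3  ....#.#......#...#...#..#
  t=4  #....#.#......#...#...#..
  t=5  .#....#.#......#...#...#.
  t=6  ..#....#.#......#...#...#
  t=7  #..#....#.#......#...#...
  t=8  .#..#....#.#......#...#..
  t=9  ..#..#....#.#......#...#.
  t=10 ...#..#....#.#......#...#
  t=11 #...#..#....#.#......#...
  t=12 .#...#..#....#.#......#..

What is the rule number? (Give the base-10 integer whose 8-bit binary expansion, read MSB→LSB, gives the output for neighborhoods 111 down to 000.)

48

  [7] ### => .  t=0,i=0
  [6] ##. => .  t=0,i=1
  [5] #.# => #  t=0,i=2
  [4] #.. => #  t=0,i=4
  [3] .## => .  t=0,i=8
  [2] .#. => .  t=0,i=3
  [1] ..# => .  t=0,i=7
  [0] ... => .  t=0,i=5
  bits 00110000 = 48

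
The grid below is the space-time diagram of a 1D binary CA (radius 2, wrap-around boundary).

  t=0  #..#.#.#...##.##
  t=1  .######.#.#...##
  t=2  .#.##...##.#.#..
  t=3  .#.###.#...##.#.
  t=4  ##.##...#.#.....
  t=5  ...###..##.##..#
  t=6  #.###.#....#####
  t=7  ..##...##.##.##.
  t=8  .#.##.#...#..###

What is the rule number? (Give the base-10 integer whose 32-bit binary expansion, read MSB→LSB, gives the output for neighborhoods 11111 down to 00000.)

2212844984

  nb #####: next=#  (t=1,i=3, bit31=1)
  nb ####.: next=.  (t=1,i=5, bit30=0)
  nb ###.#: next=.  (t=1,i=6, bit29=0)
  nb ###..: next=.  (t=0,i=0, bit28=0)
  nb ##.##: next=.  (t=0,i=13, bit27=0)
  nb ##.#.: next=.  (t=1,i=7, bit26=0)
  nb ##..#: next=#  (t=0,i=1, bit25=1)
  nb ##...: next=#  (t=2,i=5, bit24=1)
  nb #.###: next=#  (t=0,i=14, bit23=1)
  nb #.##.: next=#  (t=2,i=3, bit22=1)
  nb #.#.#: next=#  (t=0,i=5, bit21=1)
  nb #.#..: next=.  (t=0,i=7, bit20=0)
  nb #..##: next=.  (t=5,i=7, bit19=0)
  nb #..#.: next=#  (t=0,i=2, bit18=1)
  nb #...#: next=.  (t=0,i=9, bit17=0)
  nb #....: next=#  (t=4,i=12, bit16=1)
  nb .####: next=.  (t=1,i=2, bit15=0)
  nb .###.: next=#  (t=0,i=15, bit14=1)
  nb .##.#: next=.  (t=0,i=12, bit13=0)
  nb .##..: next=#  (t=2,i=4, bit12=1)
  nb .#.##: next=.  (t=2,i=2, bit11=0)
  nb .#.#.: next=#  (t=0,i=4, bit10=1)
  nb .#..#: next=.  (t=3,i=15, bit9=0)
  nb .#...: next=#  (t=0,i=8, bit8=1)
  nb ..###: next=#  (t=5,i=3, bit7=1)
  nb ..##.: next=.  (t=0,i=11, bit6=0)
  nb ..#.#: next=#  (t=0,i=3, bit5=1)
  nb ..#..: next=#  (t=5,i=15, bit4=1)
  nb ...##: next=#  (t=0,i=10, bit3=1)
  nb ...#.: next=.  (t=2,i=0, bit2=0)
  nb ....#: next=.  (t=4,i=14, bit1=0)
  nb .....: next=.  (t=4,i=13, bit0=0)
  bits 10000011111001010101010110111000 = 2212844984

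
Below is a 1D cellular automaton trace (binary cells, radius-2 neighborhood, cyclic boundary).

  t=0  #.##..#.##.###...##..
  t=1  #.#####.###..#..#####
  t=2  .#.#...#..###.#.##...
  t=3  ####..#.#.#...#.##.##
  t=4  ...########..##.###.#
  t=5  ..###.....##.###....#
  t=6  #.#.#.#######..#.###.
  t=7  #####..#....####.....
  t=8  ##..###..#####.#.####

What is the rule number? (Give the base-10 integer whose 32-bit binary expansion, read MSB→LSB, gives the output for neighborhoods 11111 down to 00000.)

  nb #####: next=.  (t=1,i=4, bit31=0)
  nb ####.: next=.  (t=1,i=5, bit30=0)
  nb ###.#: next=.  (t=1,i=0, bit29=0)
  nb ###..: next=#  (t=0,i=13, bit28=1)
  nb ##.##: next=#  (t=0,i=10, bit27=1)
  nb ##.#.: next=.  (t=2,i=13, bit26=0)
  nb ##..#: next=#  (t=0,i=4, bit25=1)
  nb ##...: next=.  (t=0,i=14, bit24=0)
  nb #.###: next=.  (t=0,i=11, bit23=0)
  nb #.##.: next=#  (t=0,i=2, bit22=1)
  nb #.#.#: next=#  (t=2,i=14, bit21=1)
  nb #.#..: next=#  (t=2,i=3, bit20=1)
  nb #..##: next=.  (t=1,i=15, bit19=0)
  nb #..#.: next=#  (t=0,i=5, bit18=1)
  nb #...#: next=.  (t=0,i=15, bit17=0)
  nb #....: next=#  (t=2,i=19, bit16=1)
  nb .####: next=#  (t=1,i=3, bit15=1)
  nb .###.: next=.  (t=0,i=12, bit14=0)
  nb .##.#: next=#  (t=0,i=9, bit13=1)
  nb .##..: next=#  (t=0,i=3, bit12=1)
  nb .#.##: next=.  (t=0,i=1, bit11=0)
  nb .#.#.: next=#  (t=2,i=2, bit10=1)
  nb .#..#: next=#  (t=1,i=14, bit9=1)
  nb .#...: next=.  (t=2,i=4, bit8=0)
  nb ..###: next=#  (t=1,i=16, bit7=1)
  nb ..##.: next=#  (t=0,i=17, bit6=1)
  nb ..#.#: next=#  (t=0,i=0, bit5=1)
  nb ..#..: next=.  (t=1,i=13, bit4=0)
  nb ...##: next=#  (t=0,i=16, bit3=1)
  nb ...#.: next=#  (t=2,i=0, bit2=1)
  nb ....#: next=#  (t=2,i=20, bit1=1)
  nb .....: next=#  (t=5,i=7, bit0=1)
  bits 00011010011101011011011011101111 = 443922159

443922159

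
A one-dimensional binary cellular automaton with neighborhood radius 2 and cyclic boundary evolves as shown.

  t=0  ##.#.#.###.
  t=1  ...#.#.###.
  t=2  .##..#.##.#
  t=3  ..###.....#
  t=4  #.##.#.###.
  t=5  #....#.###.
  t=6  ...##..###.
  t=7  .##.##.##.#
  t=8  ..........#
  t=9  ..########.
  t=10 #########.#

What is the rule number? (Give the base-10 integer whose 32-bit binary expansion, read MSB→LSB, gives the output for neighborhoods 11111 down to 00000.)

  ##### -> #   bit 31 = 1  t=9,i=4
  ####. -> #   bit 30 = 1  t=9,i=8
  ###.# -> #   bit 29 = 1  t=0,i=9
  ###.. -> .   bit 28 = 0  t=1,i=9
  ##.## -> .   bit 27 = 0  t=0,i=10
  ##.#. -> .   bit 26 = 0  t=0,i=2
  ##..# -> #   bit 25 = 1  t=2,i=3
  ##... -> #   bit 24 = 1  t=1,i=10
  #.### -> #   bit 23 = 1  t=0,i=7
  #.##. -> .   bit 22 = 0  t=0,i=0
  #.#.# -> #   bit 21 = 1  t=0,i=3
  #.#.. -> .   bit 20 = 0  t=5,i=0
  #..## -> .   bit 19 = 0  t=3,i=1
  #..#. -> #   bit 18 = 1  t=2,i=4
  #...# -> #   bit 17 = 1  t=9,i=0
  #.... -> .   bit 16 = 0  t=1,i=0
  .#### -> #   bit 15 = 1  t=9,i=3
  .###. -> #   bit 14 = 1  t=0,i=8
  .##.# -> .   bit 13 = 0  t=0,i=1
  .##.. -> #   bit 12 = 1  t=2,i=2
  .#.## -> .   bit 11 = 0  t=0,i=6
  .#.#. -> .   bit 10 = 0  t=0,i=4
  .#..# -> #   bit 9 = 1  t=3,i=0
  .#... -> .   bit 8 = 0  t=5,i=1
  ..### -> #   bit 7 = 1  t=3,i=2
  ..##. -> .   bit 6 = 0  t=6,i=3
  ..#.# -> .   bit 5 = 0  t=1,i=3
  ..#.. -> .   bit 4 = 0  t=3,i=10
  ...## -> #   bit 3 = 1  t=6,i=2
  ...#. -> #   bit 2 = 1  t=1,i=2
  ....# -> #   bit 1 = 1  t=1,i=1
  ..... -> #   bit 0 = 1  t=3,i=7
  bits 11100011101001101101001010001111 = 3819360911

3819360911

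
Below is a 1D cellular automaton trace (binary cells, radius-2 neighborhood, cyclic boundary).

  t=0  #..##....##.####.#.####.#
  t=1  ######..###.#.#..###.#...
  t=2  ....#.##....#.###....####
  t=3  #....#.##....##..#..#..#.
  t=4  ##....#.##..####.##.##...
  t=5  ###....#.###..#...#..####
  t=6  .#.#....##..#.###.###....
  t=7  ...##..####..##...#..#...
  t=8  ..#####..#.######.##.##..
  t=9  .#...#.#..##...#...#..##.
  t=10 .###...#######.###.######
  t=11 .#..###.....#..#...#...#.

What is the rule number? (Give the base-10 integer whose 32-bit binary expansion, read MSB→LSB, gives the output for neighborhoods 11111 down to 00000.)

1136278360

  [31] ##### => .  t=1,i=2
  [30] ####. => #  t=0,i=14
  [29] ###.# => .  t=0,i=15
  [28] ###.. => .  t=1,i=5
  [27] ##.## => .  t=0,i=11
  [26] ##.#. => .  t=0,i=16
  [25] ##..# => #  t=0,i=1
  [24] ##... => #  t=0,i=5
  [23] #.### => #  t=0,i=12
  [22] #.##. => .  t=0,i=24
  [21] #.#.# => #  t=0,i=17
  [20] #.#.. => #  t=1,i=14
  [19] #..## => #  t=0,i=2
  [18] #..#. => .  t=3,i=16
  [17] #...# => #  t=1,i=23
  [16] #.... => .  t=0,i=6
  [15] .#### => .  t=0,i=13
  [14] .###. => .  t=1,i=9
  [13] .##.# => #  t=0,i=10
  [12] .##.. => #  t=0,i=0
  [11] .#.## => #  t=0,i=18
  [10] .#.#. => .  t=1,i=13
  [9] .#..# => #  t=1,i=15
  [8] .#... => #  t=1,i=22
  [7] ..### => .  t=1,i=0
  [6] ..##. => #  t=0,i=3
  [5] ..#.# => .  t=2,i=4
  [4] ..#.. => #  t=3,i=17
  [3] ...## => #  t=0,i=8
  [2] ...#. => .  t=2,i=3
  [1] ....# => .  t=0,i=7
  [0] ..... => .  t=6,i=23
  bits 01000011101110100011101101011000 = 1136278360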